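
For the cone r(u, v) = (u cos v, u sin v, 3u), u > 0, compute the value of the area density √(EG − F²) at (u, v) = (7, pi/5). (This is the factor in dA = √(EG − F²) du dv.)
√(EG − F²)|_{(7, pi/5)} = 7*sqrt(10)

E = 10, F = 0, G = u^2, so EG − F² = 10*u^2. Taking the positive square root: √(EG − F²) = sqrt(10)*Abs(u). At (u, v) = (7, pi/5): 7*sqrt(10).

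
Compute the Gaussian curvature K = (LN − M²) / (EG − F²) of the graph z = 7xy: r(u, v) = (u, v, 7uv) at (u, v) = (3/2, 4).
K = -784/12823561

Coefficients of the first fundamental form: E = 49*v^2 + 1, F = 49*u*v, G = 49*u^2 + 1.
Coefficients of the second fundamental form: L = 0, M = 7/sqrt(49*u^2 + 49*v^2 + 1), N = 0.
Assemble K = (LN − M²)/(EG − F²) = -49/(2401*u^4 + 4802*u^2*v^2 + 98*u^2 + 2401*v^4 + 98*v^2 + 1). At (u, v) = (3/2, 4): K = -784/12823561.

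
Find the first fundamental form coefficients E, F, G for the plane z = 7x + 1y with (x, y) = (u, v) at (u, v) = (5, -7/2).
E = 50;  F = 7;  G = 2

Partials: r_u = (1, 0, 7), r_v = (0, 1, 1). As functions of (u, v):
  E = r_u · r_u = 50,
  F = r_u · r_v = 7,
  G = r_v · r_v = 2.
Evaluating at (u, v) = (5, -7/2): E = 50, F = 7, G = 2.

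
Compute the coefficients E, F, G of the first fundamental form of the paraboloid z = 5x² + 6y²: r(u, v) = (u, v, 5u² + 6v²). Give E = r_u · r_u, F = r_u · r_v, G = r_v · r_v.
E = 100*u^2 + 1;  F = 120*u*v;  G = 144*v^2 + 1

Compute partials: r_u = (1, 0, 10*u), r_v = (0, 1, 12*v). Then
  E = r_u · r_u = 100*u^2 + 1,
  F = r_u · r_v = 120*u*v,
  G = r_v · r_v = 144*v^2 + 1.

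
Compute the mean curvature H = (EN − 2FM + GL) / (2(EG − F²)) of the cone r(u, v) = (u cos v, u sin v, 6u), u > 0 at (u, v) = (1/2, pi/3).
H = 6*sqrt(37)/37

With E = 37, F = 0, G = u^2, L = 0, M = 0, N = 6*sqrt(37)*u^2/(37*Abs(u)), assemble
  H = (EN − 2FM + GL) / (2(EG − F²)) = 3*sqrt(37)/(37*Abs(u)).
At (u, v) = (1/2, pi/3): H = 6*sqrt(37)/37.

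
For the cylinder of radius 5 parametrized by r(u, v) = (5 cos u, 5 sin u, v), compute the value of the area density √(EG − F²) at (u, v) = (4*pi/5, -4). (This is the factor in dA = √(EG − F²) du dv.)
√(EG − F²)|_{(4*pi/5, -4)} = 5

E = 25, F = 0, G = 1, so EG − F² = 25. Taking the positive square root: √(EG − F²) = 5. At (u, v) = (4*pi/5, -4): 5.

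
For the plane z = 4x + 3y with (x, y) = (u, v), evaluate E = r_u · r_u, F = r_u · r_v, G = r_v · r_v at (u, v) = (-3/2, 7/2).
E = 17;  F = 12;  G = 10

Partials: r_u = (1, 0, 4), r_v = (0, 1, 3). As functions of (u, v):
  E = r_u · r_u = 17,
  F = r_u · r_v = 12,
  G = r_v · r_v = 10.
Evaluating at (u, v) = (-3/2, 7/2): E = 17, F = 12, G = 10.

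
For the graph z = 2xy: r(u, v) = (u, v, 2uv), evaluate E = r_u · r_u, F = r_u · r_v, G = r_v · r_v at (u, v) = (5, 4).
E = 65;  F = 80;  G = 101

Partials: r_u = (1, 0, 2*v), r_v = (0, 1, 2*u). As functions of (u, v):
  E = r_u · r_u = 4*v^2 + 1,
  F = r_u · r_v = 4*u*v,
  G = r_v · r_v = 4*u^2 + 1.
Evaluating at (u, v) = (5, 4): E = 65, F = 80, G = 101.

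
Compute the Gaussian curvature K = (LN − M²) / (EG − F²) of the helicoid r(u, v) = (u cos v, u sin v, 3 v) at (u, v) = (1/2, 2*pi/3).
K = -144/1369

Coefficients of the first fundamental form: E = 1, F = 0, G = u^2 + 9.
Coefficients of the second fundamental form: L = 0, M = -3/sqrt(u^2 + 9), N = 0.
Assemble K = (LN − M²)/(EG − F²) = -9/(u^2 + 9)^2. At (u, v) = (1/2, 2*pi/3): K = -144/1369.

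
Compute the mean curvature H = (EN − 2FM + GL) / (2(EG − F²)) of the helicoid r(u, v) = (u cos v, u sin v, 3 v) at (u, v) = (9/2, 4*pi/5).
H = 0

With E = 1, F = 0, G = u^2 + 9, L = 0, M = -3/sqrt(u^2 + 9), N = 0, assemble
  H = (EN − 2FM + GL) / (2(EG − F²)) = 0.
At (u, v) = (9/2, 4*pi/5): H = 0.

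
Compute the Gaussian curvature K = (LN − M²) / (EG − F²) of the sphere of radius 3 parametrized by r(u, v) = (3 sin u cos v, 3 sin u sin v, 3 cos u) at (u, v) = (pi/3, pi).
K = 1/9

Coefficients of the first fundamental form: E = 9, F = 0, G = 9*sin(u)^2.
Coefficients of the second fundamental form: L = -3*sin(u)/Abs(sin(u)), M = 0, N = -3*sin(u)^3/Abs(sin(u)).
Assemble K = (LN − M²)/(EG − F²) = 1/9. At (u, v) = (pi/3, pi): K = 1/9.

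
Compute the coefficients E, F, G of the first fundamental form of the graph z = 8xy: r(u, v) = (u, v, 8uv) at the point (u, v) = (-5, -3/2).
E = 145;  F = 480;  G = 1601

Partials: r_u = (1, 0, 8*v), r_v = (0, 1, 8*u). As functions of (u, v):
  E = r_u · r_u = 64*v^2 + 1,
  F = r_u · r_v = 64*u*v,
  G = r_v · r_v = 64*u^2 + 1.
Evaluating at (u, v) = (-5, -3/2): E = 145, F = 480, G = 1601.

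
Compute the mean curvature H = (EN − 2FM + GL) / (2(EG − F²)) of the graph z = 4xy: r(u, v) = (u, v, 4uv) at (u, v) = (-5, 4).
H = 1280*sqrt(73)/143883

With E = 16*v^2 + 1, F = 16*u*v, G = 16*u^2 + 1, L = 0, M = 4/sqrt(16*u^2 + 16*v^2 + 1), N = 0, assemble
  H = (EN − 2FM + GL) / (2(EG − F²)) = -64*u*v/(16*u^2 + 16*v^2 + 1)^(3/2).
At (u, v) = (-5, 4): H = 1280*sqrt(73)/143883.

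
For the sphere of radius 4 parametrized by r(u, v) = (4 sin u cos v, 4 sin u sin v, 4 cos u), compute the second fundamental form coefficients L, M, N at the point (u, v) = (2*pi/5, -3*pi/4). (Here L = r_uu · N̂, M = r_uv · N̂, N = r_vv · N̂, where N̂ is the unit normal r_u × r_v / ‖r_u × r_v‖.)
L = -4;  M = 0;  N = -5/2 - sqrt(5)/2

Compute the unit normal N̂(u, v) = (sin(u)^2*cos(v)/Abs(sin(u)), sin(u)^2*sin(v)/Abs(sin(u)), sin(2*u)/(2*Abs(sin(u)))), and the second partials r_uu, r_uv, r_vv. Take dot products:
  L(u, v) = r_uu · N̂ = -4*sin(u)/Abs(sin(u)),
  M(u, v) = r_uv · N̂ = 0,
  N(u, v) = r_vv · N̂ = -4*sin(u)^3/Abs(sin(u)).
Evaluating at (u, v) = (2*pi/5, -3*pi/4):
  L = -4, M = 0, N = -5/2 - sqrt(5)/2.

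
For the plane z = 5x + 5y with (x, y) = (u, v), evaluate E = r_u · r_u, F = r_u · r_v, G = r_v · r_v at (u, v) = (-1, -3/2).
E = 26;  F = 25;  G = 26

Partials: r_u = (1, 0, 5), r_v = (0, 1, 5). As functions of (u, v):
  E = r_u · r_u = 26,
  F = r_u · r_v = 25,
  G = r_v · r_v = 26.
Evaluating at (u, v) = (-1, -3/2): E = 26, F = 25, G = 26.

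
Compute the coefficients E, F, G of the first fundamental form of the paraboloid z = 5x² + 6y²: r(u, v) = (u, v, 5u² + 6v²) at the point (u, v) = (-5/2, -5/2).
E = 626;  F = 750;  G = 901

Partials: r_u = (1, 0, 10*u), r_v = (0, 1, 12*v). As functions of (u, v):
  E = r_u · r_u = 100*u^2 + 1,
  F = r_u · r_v = 120*u*v,
  G = r_v · r_v = 144*v^2 + 1.
Evaluating at (u, v) = (-5/2, -5/2): E = 626, F = 750, G = 901.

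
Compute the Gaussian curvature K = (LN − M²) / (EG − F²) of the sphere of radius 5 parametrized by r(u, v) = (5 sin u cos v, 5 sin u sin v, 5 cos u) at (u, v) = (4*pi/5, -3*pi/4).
K = 1/25

Coefficients of the first fundamental form: E = 25, F = 0, G = 25*sin(u)^2.
Coefficients of the second fundamental form: L = -5*sin(u)/Abs(sin(u)), M = 0, N = -5*sin(u)^3/Abs(sin(u)).
Assemble K = (LN − M²)/(EG − F²) = 1/25. At (u, v) = (4*pi/5, -3*pi/4): K = 1/25.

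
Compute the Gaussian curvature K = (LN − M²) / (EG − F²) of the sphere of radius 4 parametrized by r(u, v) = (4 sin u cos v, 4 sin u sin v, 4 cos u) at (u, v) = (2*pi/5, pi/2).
K = 1/16

Coefficients of the first fundamental form: E = 16, F = 0, G = 16*sin(u)^2.
Coefficients of the second fundamental form: L = -4*sin(u)/Abs(sin(u)), M = 0, N = -4*sin(u)^3/Abs(sin(u)).
Assemble K = (LN − M²)/(EG − F²) = 1/16. At (u, v) = (2*pi/5, pi/2): K = 1/16.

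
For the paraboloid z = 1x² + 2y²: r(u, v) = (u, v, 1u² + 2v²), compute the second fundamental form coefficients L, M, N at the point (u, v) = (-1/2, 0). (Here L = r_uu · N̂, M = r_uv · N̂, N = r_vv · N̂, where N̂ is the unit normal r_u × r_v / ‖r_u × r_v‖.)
L = sqrt(2);  M = 0;  N = 2*sqrt(2)

Compute the unit normal N̂(u, v) = (-2*u/sqrt(4*u^2 + 16*v^2 + 1), -4*v/sqrt(4*u^2 + 16*v^2 + 1), 1/sqrt(4*u^2 + 16*v^2 + 1)), and the second partials r_uu, r_uv, r_vv. Take dot products:
  L(u, v) = r_uu · N̂ = 2/sqrt(4*u^2 + 16*v^2 + 1),
  M(u, v) = r_uv · N̂ = 0,
  N(u, v) = r_vv · N̂ = 4/sqrt(4*u^2 + 16*v^2 + 1).
Evaluating at (u, v) = (-1/2, 0):
  L = sqrt(2), M = 0, N = 2*sqrt(2).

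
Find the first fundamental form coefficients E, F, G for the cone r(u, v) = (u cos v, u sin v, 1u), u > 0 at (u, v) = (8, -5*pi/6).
E = 2;  F = 0;  G = 64

Partials: r_u = (cos(v), sin(v), 1), r_v = (-u*sin(v), u*cos(v), 0). As functions of (u, v):
  E = r_u · r_u = 2,
  F = r_u · r_v = 0,
  G = r_v · r_v = u^2.
Evaluating at (u, v) = (8, -5*pi/6): E = 2, F = 0, G = 64.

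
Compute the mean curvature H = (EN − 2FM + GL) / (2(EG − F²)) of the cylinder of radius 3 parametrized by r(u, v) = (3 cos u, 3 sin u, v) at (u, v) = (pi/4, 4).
H = -1/6

With E = 9, F = 0, G = 1, L = -3, M = 0, N = 0, assemble
  H = (EN − 2FM + GL) / (2(EG − F²)) = -1/6.
At (u, v) = (pi/4, 4): H = -1/6.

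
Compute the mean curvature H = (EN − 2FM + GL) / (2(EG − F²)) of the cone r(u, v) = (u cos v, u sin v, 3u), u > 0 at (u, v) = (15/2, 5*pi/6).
H = sqrt(10)/50

With E = 10, F = 0, G = u^2, L = 0, M = 0, N = 3*sqrt(10)*u^2/(10*Abs(u)), assemble
  H = (EN − 2FM + GL) / (2(EG − F²)) = 3*sqrt(10)/(20*Abs(u)).
At (u, v) = (15/2, 5*pi/6): H = sqrt(10)/50.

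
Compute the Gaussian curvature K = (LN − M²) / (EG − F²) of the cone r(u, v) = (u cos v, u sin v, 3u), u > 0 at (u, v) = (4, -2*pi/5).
K = 0

Coefficients of the first fundamental form: E = 10, F = 0, G = u^2.
Coefficients of the second fundamental form: L = 0, M = 0, N = 3*sqrt(10)*u^2/(10*Abs(u)).
Assemble K = (LN − M²)/(EG − F²) = 0. At (u, v) = (4, -2*pi/5): K = 0.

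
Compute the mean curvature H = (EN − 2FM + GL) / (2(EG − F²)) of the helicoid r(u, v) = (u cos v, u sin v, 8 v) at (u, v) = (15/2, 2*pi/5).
H = 0

With E = 1, F = 0, G = u^2 + 64, L = 0, M = -8/sqrt(u^2 + 64), N = 0, assemble
  H = (EN − 2FM + GL) / (2(EG − F²)) = 0.
At (u, v) = (15/2, 2*pi/5): H = 0.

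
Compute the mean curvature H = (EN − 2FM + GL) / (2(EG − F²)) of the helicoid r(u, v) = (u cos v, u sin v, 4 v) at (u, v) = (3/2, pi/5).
H = 0

With E = 1, F = 0, G = u^2 + 16, L = 0, M = -4/sqrt(u^2 + 16), N = 0, assemble
  H = (EN − 2FM + GL) / (2(EG − F²)) = 0.
At (u, v) = (3/2, pi/5): H = 0.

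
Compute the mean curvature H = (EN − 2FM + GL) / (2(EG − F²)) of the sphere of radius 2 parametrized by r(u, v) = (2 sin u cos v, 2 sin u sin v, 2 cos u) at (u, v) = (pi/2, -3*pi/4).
H = -1/2

With E = 4, F = 0, G = 4*sin(u)^2, L = -2*sin(u)/Abs(sin(u)), M = 0, N = -2*sin(u)^3/Abs(sin(u)), assemble
  H = (EN − 2FM + GL) / (2(EG − F²)) = -sin(u)/(2*Abs(sin(u))).
At (u, v) = (pi/2, -3*pi/4): H = -1/2.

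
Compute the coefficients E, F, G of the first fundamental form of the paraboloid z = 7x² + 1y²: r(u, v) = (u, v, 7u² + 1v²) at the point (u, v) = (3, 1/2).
E = 1765;  F = 42;  G = 2

Partials: r_u = (1, 0, 14*u), r_v = (0, 1, 2*v). As functions of (u, v):
  E = r_u · r_u = 196*u^2 + 1,
  F = r_u · r_v = 28*u*v,
  G = r_v · r_v = 4*v^2 + 1.
Evaluating at (u, v) = (3, 1/2): E = 1765, F = 42, G = 2.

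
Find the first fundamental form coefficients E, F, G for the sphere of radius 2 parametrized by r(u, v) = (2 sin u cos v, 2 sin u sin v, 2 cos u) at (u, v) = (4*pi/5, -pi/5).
E = 4;  F = 0;  G = 5/2 - sqrt(5)/2

Partials: r_u = (2*cos(u)*cos(v), 2*sin(v)*cos(u), -2*sin(u)), r_v = (-2*sin(u)*sin(v), 2*sin(u)*cos(v), 0). As functions of (u, v):
  E = r_u · r_u = 4,
  F = r_u · r_v = 0,
  G = r_v · r_v = 4*sin(u)^2.
Evaluating at (u, v) = (4*pi/5, -pi/5): E = 4, F = 0, G = 5/2 - sqrt(5)/2.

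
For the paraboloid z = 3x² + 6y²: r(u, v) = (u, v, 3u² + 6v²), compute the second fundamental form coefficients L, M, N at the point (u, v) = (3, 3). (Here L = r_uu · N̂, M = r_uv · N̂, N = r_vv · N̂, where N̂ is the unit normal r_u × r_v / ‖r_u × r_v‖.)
L = 6*sqrt(1621)/1621;  M = 0;  N = 12*sqrt(1621)/1621

Compute the unit normal N̂(u, v) = (-6*u/sqrt(36*u^2 + 144*v^2 + 1), -12*v/sqrt(36*u^2 + 144*v^2 + 1), 1/sqrt(36*u^2 + 144*v^2 + 1)), and the second partials r_uu, r_uv, r_vv. Take dot products:
  L(u, v) = r_uu · N̂ = 6/sqrt(36*u^2 + 144*v^2 + 1),
  M(u, v) = r_uv · N̂ = 0,
  N(u, v) = r_vv · N̂ = 12/sqrt(36*u^2 + 144*v^2 + 1).
Evaluating at (u, v) = (3, 3):
  L = 6*sqrt(1621)/1621, M = 0, N = 12*sqrt(1621)/1621.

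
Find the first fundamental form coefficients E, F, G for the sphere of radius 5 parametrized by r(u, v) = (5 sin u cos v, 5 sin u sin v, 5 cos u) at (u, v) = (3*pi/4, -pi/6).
E = 25;  F = 0;  G = 25/2

Partials: r_u = (5*cos(u)*cos(v), 5*sin(v)*cos(u), -5*sin(u)), r_v = (-5*sin(u)*sin(v), 5*sin(u)*cos(v), 0). As functions of (u, v):
  E = r_u · r_u = 25,
  F = r_u · r_v = 0,
  G = r_v · r_v = 25*sin(u)^2.
Evaluating at (u, v) = (3*pi/4, -pi/6): E = 25, F = 0, G = 25/2.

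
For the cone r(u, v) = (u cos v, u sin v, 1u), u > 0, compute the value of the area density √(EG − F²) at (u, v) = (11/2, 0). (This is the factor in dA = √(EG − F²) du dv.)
√(EG − F²)|_{(11/2, 0)} = 11*sqrt(2)/2

E = 2, F = 0, G = u^2, so EG − F² = 2*u^2. Taking the positive square root: √(EG − F²) = sqrt(2)*Abs(u). At (u, v) = (11/2, 0): 11*sqrt(2)/2.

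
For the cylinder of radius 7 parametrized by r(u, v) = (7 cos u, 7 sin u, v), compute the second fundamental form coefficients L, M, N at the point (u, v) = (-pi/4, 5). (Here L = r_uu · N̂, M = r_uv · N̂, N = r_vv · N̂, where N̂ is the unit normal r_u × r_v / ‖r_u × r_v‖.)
L = -7;  M = 0;  N = 0

Compute the unit normal N̂(u, v) = (cos(u), sin(u), 0), and the second partials r_uu, r_uv, r_vv. Take dot products:
  L(u, v) = r_uu · N̂ = -7,
  M(u, v) = r_uv · N̂ = 0,
  N(u, v) = r_vv · N̂ = 0.
Evaluating at (u, v) = (-pi/4, 5):
  L = -7, M = 0, N = 0.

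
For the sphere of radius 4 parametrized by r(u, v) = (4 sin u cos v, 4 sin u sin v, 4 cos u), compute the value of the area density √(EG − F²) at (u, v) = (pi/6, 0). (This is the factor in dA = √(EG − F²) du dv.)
√(EG − F²)|_{(pi/6, 0)} = 8

E = 16, F = 0, G = 16*sin(u)^2, so EG − F² = 256*sin(u)^2. Taking the positive square root: √(EG − F²) = 16*Abs(sin(u)). At (u, v) = (pi/6, 0): 8.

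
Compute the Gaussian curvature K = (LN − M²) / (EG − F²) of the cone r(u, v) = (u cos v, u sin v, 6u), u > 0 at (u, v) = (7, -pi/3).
K = 0

Coefficients of the first fundamental form: E = 37, F = 0, G = u^2.
Coefficients of the second fundamental form: L = 0, M = 0, N = 6*sqrt(37)*u^2/(37*Abs(u)).
Assemble K = (LN − M²)/(EG − F²) = 0. At (u, v) = (7, -pi/3): K = 0.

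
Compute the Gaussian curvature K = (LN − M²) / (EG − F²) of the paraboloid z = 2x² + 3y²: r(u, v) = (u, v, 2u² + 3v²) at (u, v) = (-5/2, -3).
K = 24/180625

Coefficients of the first fundamental form: E = 16*u^2 + 1, F = 24*u*v, G = 36*v^2 + 1.
Coefficients of the second fundamental form: L = 4/sqrt(16*u^2 + 36*v^2 + 1), M = 0, N = 6/sqrt(16*u^2 + 36*v^2 + 1).
Assemble K = (LN − M²)/(EG − F²) = 24/(256*u^4 + 1152*u^2*v^2 + 32*u^2 + 1296*v^4 + 72*v^2 + 1). At (u, v) = (-5/2, -3): K = 24/180625.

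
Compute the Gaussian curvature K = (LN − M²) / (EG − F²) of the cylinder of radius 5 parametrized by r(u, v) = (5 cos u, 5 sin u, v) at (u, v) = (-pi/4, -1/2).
K = 0

Coefficients of the first fundamental form: E = 25, F = 0, G = 1.
Coefficients of the second fundamental form: L = -5, M = 0, N = 0.
Assemble K = (LN − M²)/(EG − F²) = 0. At (u, v) = (-pi/4, -1/2): K = 0.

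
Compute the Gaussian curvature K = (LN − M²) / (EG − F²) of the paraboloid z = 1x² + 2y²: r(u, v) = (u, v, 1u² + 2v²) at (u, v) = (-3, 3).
K = 8/32761

Coefficients of the first fundamental form: E = 4*u^2 + 1, F = 8*u*v, G = 16*v^2 + 1.
Coefficients of the second fundamental form: L = 2/sqrt(4*u^2 + 16*v^2 + 1), M = 0, N = 4/sqrt(4*u^2 + 16*v^2 + 1).
Assemble K = (LN − M²)/(EG − F²) = 8/(16*u^4 + 128*u^2*v^2 + 8*u^2 + 256*v^4 + 32*v^2 + 1). At (u, v) = (-3, 3): K = 8/32761.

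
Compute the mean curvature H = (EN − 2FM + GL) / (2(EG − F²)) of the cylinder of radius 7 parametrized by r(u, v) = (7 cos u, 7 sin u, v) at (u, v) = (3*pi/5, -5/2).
H = -1/14

With E = 49, F = 0, G = 1, L = -7, M = 0, N = 0, assemble
  H = (EN − 2FM + GL) / (2(EG − F²)) = -1/14.
At (u, v) = (3*pi/5, -5/2): H = -1/14.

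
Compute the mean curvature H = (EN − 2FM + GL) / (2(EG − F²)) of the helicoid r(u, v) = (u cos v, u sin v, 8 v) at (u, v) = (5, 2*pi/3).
H = 0

With E = 1, F = 0, G = u^2 + 64, L = 0, M = -8/sqrt(u^2 + 64), N = 0, assemble
  H = (EN − 2FM + GL) / (2(EG − F²)) = 0.
At (u, v) = (5, 2*pi/3): H = 0.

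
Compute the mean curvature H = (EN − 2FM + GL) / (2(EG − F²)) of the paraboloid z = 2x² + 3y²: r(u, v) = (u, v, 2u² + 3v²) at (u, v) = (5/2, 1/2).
H = 323*sqrt(110)/12100

With E = 16*u^2 + 1, F = 24*u*v, G = 36*v^2 + 1, L = 4/sqrt(16*u^2 + 36*v^2 + 1), M = 0, N = 6/sqrt(16*u^2 + 36*v^2 + 1), assemble
  H = (EN − 2FM + GL) / (2(EG − F²)) = (48*u^2 + 72*v^2 + 5)/(16*u^2 + 36*v^2 + 1)^(3/2).
At (u, v) = (5/2, 1/2): H = 323*sqrt(110)/12100.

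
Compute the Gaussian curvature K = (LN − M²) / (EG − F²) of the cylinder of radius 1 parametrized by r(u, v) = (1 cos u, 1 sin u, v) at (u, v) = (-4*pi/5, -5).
K = 0

Coefficients of the first fundamental form: E = 1, F = 0, G = 1.
Coefficients of the second fundamental form: L = -1, M = 0, N = 0.
Assemble K = (LN − M²)/(EG − F²) = 0. At (u, v) = (-4*pi/5, -5): K = 0.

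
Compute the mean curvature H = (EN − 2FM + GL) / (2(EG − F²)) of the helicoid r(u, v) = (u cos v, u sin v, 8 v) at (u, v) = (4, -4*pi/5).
H = 0

With E = 1, F = 0, G = u^2 + 64, L = 0, M = -8/sqrt(u^2 + 64), N = 0, assemble
  H = (EN − 2FM + GL) / (2(EG − F²)) = 0.
At (u, v) = (4, -4*pi/5): H = 0.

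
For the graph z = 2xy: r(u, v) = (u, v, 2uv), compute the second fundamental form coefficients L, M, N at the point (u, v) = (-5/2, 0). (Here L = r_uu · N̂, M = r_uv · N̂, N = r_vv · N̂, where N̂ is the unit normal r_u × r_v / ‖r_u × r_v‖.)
L = 0;  M = sqrt(26)/13;  N = 0

Compute the unit normal N̂(u, v) = (-2*v/sqrt(4*u^2 + 4*v^2 + 1), -2*u/sqrt(4*u^2 + 4*v^2 + 1), 1/sqrt(4*u^2 + 4*v^2 + 1)), and the second partials r_uu, r_uv, r_vv. Take dot products:
  L(u, v) = r_uu · N̂ = 0,
  M(u, v) = r_uv · N̂ = 2/sqrt(4*u^2 + 4*v^2 + 1),
  N(u, v) = r_vv · N̂ = 0.
Evaluating at (u, v) = (-5/2, 0):
  L = 0, M = sqrt(26)/13, N = 0.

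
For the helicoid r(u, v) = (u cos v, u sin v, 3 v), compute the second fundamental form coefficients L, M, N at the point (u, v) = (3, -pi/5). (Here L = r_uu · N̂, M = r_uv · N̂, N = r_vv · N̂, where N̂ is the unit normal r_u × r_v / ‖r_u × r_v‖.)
L = 0;  M = -sqrt(2)/2;  N = 0

Compute the unit normal N̂(u, v) = (3*sin(v)/sqrt(u^2 + 9), -3*cos(v)/sqrt(u^2 + 9), u/sqrt(u^2 + 9)), and the second partials r_uu, r_uv, r_vv. Take dot products:
  L(u, v) = r_uu · N̂ = 0,
  M(u, v) = r_uv · N̂ = -3/sqrt(u^2 + 9),
  N(u, v) = r_vv · N̂ = 0.
Evaluating at (u, v) = (3, -pi/5):
  L = 0, M = -sqrt(2)/2, N = 0.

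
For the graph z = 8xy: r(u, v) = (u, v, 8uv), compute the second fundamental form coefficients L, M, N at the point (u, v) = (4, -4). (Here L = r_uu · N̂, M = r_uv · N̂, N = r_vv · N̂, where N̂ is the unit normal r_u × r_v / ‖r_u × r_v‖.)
L = 0;  M = 8*sqrt(2049)/2049;  N = 0

Compute the unit normal N̂(u, v) = (-8*v/sqrt(64*u^2 + 64*v^2 + 1), -8*u/sqrt(64*u^2 + 64*v^2 + 1), 1/sqrt(64*u^2 + 64*v^2 + 1)), and the second partials r_uu, r_uv, r_vv. Take dot products:
  L(u, v) = r_uu · N̂ = 0,
  M(u, v) = r_uv · N̂ = 8/sqrt(64*u^2 + 64*v^2 + 1),
  N(u, v) = r_vv · N̂ = 0.
Evaluating at (u, v) = (4, -4):
  L = 0, M = 8*sqrt(2049)/2049, N = 0.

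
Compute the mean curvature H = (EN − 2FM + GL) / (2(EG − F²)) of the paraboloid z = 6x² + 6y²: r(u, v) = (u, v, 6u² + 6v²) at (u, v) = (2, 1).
H = 4332*sqrt(721)/519841

With E = 144*u^2 + 1, F = 144*u*v, G = 144*v^2 + 1, L = 12/sqrt(144*u^2 + 144*v^2 + 1), M = 0, N = 12/sqrt(144*u^2 + 144*v^2 + 1), assemble
  H = (EN − 2FM + GL) / (2(EG − F²)) = 12*(72*u^2 + 72*v^2 + 1)/(144*u^2 + 144*v^2 + 1)^(3/2).
At (u, v) = (2, 1): H = 4332*sqrt(721)/519841.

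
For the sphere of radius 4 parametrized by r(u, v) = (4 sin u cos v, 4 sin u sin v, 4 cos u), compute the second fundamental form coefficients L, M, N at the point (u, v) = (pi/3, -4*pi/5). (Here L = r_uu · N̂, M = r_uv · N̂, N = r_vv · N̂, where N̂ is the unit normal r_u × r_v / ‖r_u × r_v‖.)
L = -4;  M = 0;  N = -3

Compute the unit normal N̂(u, v) = (sin(u)^2*cos(v)/Abs(sin(u)), sin(u)^2*sin(v)/Abs(sin(u)), sin(2*u)/(2*Abs(sin(u)))), and the second partials r_uu, r_uv, r_vv. Take dot products:
  L(u, v) = r_uu · N̂ = -4*sin(u)/Abs(sin(u)),
  M(u, v) = r_uv · N̂ = 0,
  N(u, v) = r_vv · N̂ = -4*sin(u)^3/Abs(sin(u)).
Evaluating at (u, v) = (pi/3, -4*pi/5):
  L = -4, M = 0, N = -3.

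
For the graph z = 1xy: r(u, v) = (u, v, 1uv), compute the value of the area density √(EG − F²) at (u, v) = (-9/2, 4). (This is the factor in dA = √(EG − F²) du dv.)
√(EG − F²)|_{(-9/2, 4)} = sqrt(149)/2

E = v^2 + 1, F = u*v, G = u^2 + 1, so EG − F² = u^2 + v^2 + 1. Taking the positive square root: √(EG − F²) = sqrt(u^2 + v^2 + 1). At (u, v) = (-9/2, 4): sqrt(149)/2.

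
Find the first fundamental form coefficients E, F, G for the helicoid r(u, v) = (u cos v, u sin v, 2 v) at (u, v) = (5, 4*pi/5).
E = 1;  F = 0;  G = 29

Partials: r_u = (cos(v), sin(v), 0), r_v = (-u*sin(v), u*cos(v), 2). As functions of (u, v):
  E = r_u · r_u = 1,
  F = r_u · r_v = 0,
  G = r_v · r_v = u^2 + 4.
Evaluating at (u, v) = (5, 4*pi/5): E = 1, F = 0, G = 29.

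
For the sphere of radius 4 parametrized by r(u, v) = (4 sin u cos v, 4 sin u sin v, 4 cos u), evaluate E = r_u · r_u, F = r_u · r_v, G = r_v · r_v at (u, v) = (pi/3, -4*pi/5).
E = 16;  F = 0;  G = 12

Partials: r_u = (4*cos(u)*cos(v), 4*sin(v)*cos(u), -4*sin(u)), r_v = (-4*sin(u)*sin(v), 4*sin(u)*cos(v), 0). As functions of (u, v):
  E = r_u · r_u = 16,
  F = r_u · r_v = 0,
  G = r_v · r_v = 16*sin(u)^2.
Evaluating at (u, v) = (pi/3, -4*pi/5): E = 16, F = 0, G = 12.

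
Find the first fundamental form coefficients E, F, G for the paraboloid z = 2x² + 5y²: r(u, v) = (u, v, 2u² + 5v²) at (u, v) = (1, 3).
E = 17;  F = 120;  G = 901

Partials: r_u = (1, 0, 4*u), r_v = (0, 1, 10*v). As functions of (u, v):
  E = r_u · r_u = 16*u^2 + 1,
  F = r_u · r_v = 40*u*v,
  G = r_v · r_v = 100*v^2 + 1.
Evaluating at (u, v) = (1, 3): E = 17, F = 120, G = 901.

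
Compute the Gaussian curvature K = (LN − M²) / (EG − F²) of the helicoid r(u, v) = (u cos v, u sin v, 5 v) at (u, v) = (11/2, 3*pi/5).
K = -400/48841

Coefficients of the first fundamental form: E = 1, F = 0, G = u^2 + 25.
Coefficients of the second fundamental form: L = 0, M = -5/sqrt(u^2 + 25), N = 0.
Assemble K = (LN − M²)/(EG − F²) = -25/(u^2 + 25)^2. At (u, v) = (11/2, 3*pi/5): K = -400/48841.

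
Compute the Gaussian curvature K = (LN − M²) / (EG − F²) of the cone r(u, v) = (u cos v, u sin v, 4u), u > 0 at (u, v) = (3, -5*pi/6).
K = 0

Coefficients of the first fundamental form: E = 17, F = 0, G = u^2.
Coefficients of the second fundamental form: L = 0, M = 0, N = 4*sqrt(17)*u^2/(17*Abs(u)).
Assemble K = (LN − M²)/(EG − F²) = 0. At (u, v) = (3, -5*pi/6): K = 0.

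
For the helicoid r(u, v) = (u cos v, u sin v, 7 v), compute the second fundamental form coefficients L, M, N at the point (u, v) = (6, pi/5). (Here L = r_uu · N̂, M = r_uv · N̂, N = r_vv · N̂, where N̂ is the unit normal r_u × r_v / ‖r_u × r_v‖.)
L = 0;  M = -7*sqrt(85)/85;  N = 0

Compute the unit normal N̂(u, v) = (7*sin(v)/sqrt(u^2 + 49), -7*cos(v)/sqrt(u^2 + 49), u/sqrt(u^2 + 49)), and the second partials r_uu, r_uv, r_vv. Take dot products:
  L(u, v) = r_uu · N̂ = 0,
  M(u, v) = r_uv · N̂ = -7/sqrt(u^2 + 49),
  N(u, v) = r_vv · N̂ = 0.
Evaluating at (u, v) = (6, pi/5):
  L = 0, M = -7*sqrt(85)/85, N = 0.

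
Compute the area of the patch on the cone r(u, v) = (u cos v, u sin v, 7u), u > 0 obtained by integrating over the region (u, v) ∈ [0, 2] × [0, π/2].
Area = 5*sqrt(2)*pi

Area = ∫∫ √(EG − F²) du dv with √(EG − F²) = 5*sqrt(2)*Abs(u). Integrating over [0, 2] × [0, π/2] gives 5*sqrt(2)*pi.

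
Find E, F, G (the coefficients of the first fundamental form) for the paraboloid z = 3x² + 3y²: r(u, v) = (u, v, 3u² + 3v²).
E = 36*u^2 + 1;  F = 36*u*v;  G = 36*v^2 + 1

Compute partials: r_u = (1, 0, 6*u), r_v = (0, 1, 6*v). Then
  E = r_u · r_u = 36*u^2 + 1,
  F = r_u · r_v = 36*u*v,
  G = r_v · r_v = 36*v^2 + 1.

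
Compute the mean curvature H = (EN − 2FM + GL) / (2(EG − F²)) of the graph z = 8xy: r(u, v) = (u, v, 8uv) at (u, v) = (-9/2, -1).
H = -2304*sqrt(1361)/1852321

With E = 64*v^2 + 1, F = 64*u*v, G = 64*u^2 + 1, L = 0, M = 8/sqrt(64*u^2 + 64*v^2 + 1), N = 0, assemble
  H = (EN − 2FM + GL) / (2(EG − F²)) = -512*u*v/(64*u^2 + 64*v^2 + 1)^(3/2).
At (u, v) = (-9/2, -1): H = -2304*sqrt(1361)/1852321.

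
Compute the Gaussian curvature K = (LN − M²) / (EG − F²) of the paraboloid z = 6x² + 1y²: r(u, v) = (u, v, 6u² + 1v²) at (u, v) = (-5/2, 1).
K = 24/819025

Coefficients of the first fundamental form: E = 144*u^2 + 1, F = 24*u*v, G = 4*v^2 + 1.
Coefficients of the second fundamental form: L = 12/sqrt(144*u^2 + 4*v^2 + 1), M = 0, N = 2/sqrt(144*u^2 + 4*v^2 + 1).
Assemble K = (LN − M²)/(EG − F²) = 24/(20736*u^4 + 1152*u^2*v^2 + 288*u^2 + 16*v^4 + 8*v^2 + 1). At (u, v) = (-5/2, 1): K = 24/819025.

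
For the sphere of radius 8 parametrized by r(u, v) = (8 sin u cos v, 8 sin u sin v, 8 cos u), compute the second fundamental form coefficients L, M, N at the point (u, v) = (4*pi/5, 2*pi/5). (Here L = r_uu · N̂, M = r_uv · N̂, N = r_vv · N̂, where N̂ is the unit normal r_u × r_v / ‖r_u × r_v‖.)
L = -8;  M = 0;  N = -5 + sqrt(5)

Compute the unit normal N̂(u, v) = (sin(u)^2*cos(v)/Abs(sin(u)), sin(u)^2*sin(v)/Abs(sin(u)), sin(2*u)/(2*Abs(sin(u)))), and the second partials r_uu, r_uv, r_vv. Take dot products:
  L(u, v) = r_uu · N̂ = -8*sin(u)/Abs(sin(u)),
  M(u, v) = r_uv · N̂ = 0,
  N(u, v) = r_vv · N̂ = -8*sin(u)^3/Abs(sin(u)).
Evaluating at (u, v) = (4*pi/5, 2*pi/5):
  L = -8, M = 0, N = -5 + sqrt(5).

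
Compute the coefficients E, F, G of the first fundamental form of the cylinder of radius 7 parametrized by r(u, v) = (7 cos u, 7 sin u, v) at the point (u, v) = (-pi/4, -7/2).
E = 49;  F = 0;  G = 1

Partials: r_u = (-7*sin(u), 7*cos(u), 0), r_v = (0, 0, 1). As functions of (u, v):
  E = r_u · r_u = 49,
  F = r_u · r_v = 0,
  G = r_v · r_v = 1.
Evaluating at (u, v) = (-pi/4, -7/2): E = 49, F = 0, G = 1.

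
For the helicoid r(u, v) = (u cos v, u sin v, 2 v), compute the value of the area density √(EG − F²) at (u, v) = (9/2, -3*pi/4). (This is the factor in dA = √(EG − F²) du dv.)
√(EG − F²)|_{(9/2, -3*pi/4)} = sqrt(97)/2

E = 1, F = 0, G = u^2 + 4, so EG − F² = u^2 + 4. Taking the positive square root: √(EG − F²) = sqrt(u^2 + 4). At (u, v) = (9/2, -3*pi/4): sqrt(97)/2.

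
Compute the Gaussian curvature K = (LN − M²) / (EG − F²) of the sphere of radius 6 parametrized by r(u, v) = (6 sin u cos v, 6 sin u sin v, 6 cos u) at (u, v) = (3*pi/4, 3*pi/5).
K = 1/36

Coefficients of the first fundamental form: E = 36, F = 0, G = 36*sin(u)^2.
Coefficients of the second fundamental form: L = -6*sin(u)/Abs(sin(u)), M = 0, N = -6*sin(u)^3/Abs(sin(u)).
Assemble K = (LN − M²)/(EG − F²) = 1/36. At (u, v) = (3*pi/4, 3*pi/5): K = 1/36.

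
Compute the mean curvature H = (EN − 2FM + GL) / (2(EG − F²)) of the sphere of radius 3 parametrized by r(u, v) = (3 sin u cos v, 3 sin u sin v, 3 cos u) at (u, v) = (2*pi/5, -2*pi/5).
H = -1/3

With E = 9, F = 0, G = 9*sin(u)^2, L = -3*sin(u)/Abs(sin(u)), M = 0, N = -3*sin(u)^3/Abs(sin(u)), assemble
  H = (EN − 2FM + GL) / (2(EG − F²)) = -sin(u)/(3*Abs(sin(u))).
At (u, v) = (2*pi/5, -2*pi/5): H = -1/3.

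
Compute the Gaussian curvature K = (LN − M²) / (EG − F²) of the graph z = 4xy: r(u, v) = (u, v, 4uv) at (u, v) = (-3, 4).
K = -16/160801

Coefficients of the first fundamental form: E = 16*v^2 + 1, F = 16*u*v, G = 16*u^2 + 1.
Coefficients of the second fundamental form: L = 0, M = 4/sqrt(16*u^2 + 16*v^2 + 1), N = 0.
Assemble K = (LN − M²)/(EG − F²) = -16/(256*u^4 + 512*u^2*v^2 + 32*u^2 + 256*v^4 + 32*v^2 + 1). At (u, v) = (-3, 4): K = -16/160801.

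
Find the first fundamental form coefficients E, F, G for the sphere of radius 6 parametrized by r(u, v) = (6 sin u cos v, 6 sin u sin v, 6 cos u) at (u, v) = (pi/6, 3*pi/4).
E = 36;  F = 0;  G = 9

Partials: r_u = (6*cos(u)*cos(v), 6*sin(v)*cos(u), -6*sin(u)), r_v = (-6*sin(u)*sin(v), 6*sin(u)*cos(v), 0). As functions of (u, v):
  E = r_u · r_u = 36,
  F = r_u · r_v = 0,
  G = r_v · r_v = 36*sin(u)^2.
Evaluating at (u, v) = (pi/6, 3*pi/4): E = 36, F = 0, G = 9.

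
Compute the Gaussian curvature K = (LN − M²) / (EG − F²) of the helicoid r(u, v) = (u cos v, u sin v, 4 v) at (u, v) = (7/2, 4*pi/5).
K = -256/12769

Coefficients of the first fundamental form: E = 1, F = 0, G = u^2 + 16.
Coefficients of the second fundamental form: L = 0, M = -4/sqrt(u^2 + 16), N = 0.
Assemble K = (LN − M²)/(EG − F²) = -16/(u^2 + 16)^2. At (u, v) = (7/2, 4*pi/5): K = -256/12769.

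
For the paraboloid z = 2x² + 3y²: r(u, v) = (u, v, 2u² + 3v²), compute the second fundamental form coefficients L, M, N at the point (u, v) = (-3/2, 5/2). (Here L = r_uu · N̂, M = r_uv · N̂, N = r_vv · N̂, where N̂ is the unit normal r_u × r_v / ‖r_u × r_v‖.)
L = 2*sqrt(262)/131;  M = 0;  N = 3*sqrt(262)/131

Compute the unit normal N̂(u, v) = (-4*u/sqrt(16*u^2 + 36*v^2 + 1), -6*v/sqrt(16*u^2 + 36*v^2 + 1), 1/sqrt(16*u^2 + 36*v^2 + 1)), and the second partials r_uu, r_uv, r_vv. Take dot products:
  L(u, v) = r_uu · N̂ = 4/sqrt(16*u^2 + 36*v^2 + 1),
  M(u, v) = r_uv · N̂ = 0,
  N(u, v) = r_vv · N̂ = 6/sqrt(16*u^2 + 36*v^2 + 1).
Evaluating at (u, v) = (-3/2, 5/2):
  L = 2*sqrt(262)/131, M = 0, N = 3*sqrt(262)/131.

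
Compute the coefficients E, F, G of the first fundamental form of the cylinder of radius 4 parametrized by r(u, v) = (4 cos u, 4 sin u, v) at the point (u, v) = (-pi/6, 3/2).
E = 16;  F = 0;  G = 1

Partials: r_u = (-4*sin(u), 4*cos(u), 0), r_v = (0, 0, 1). As functions of (u, v):
  E = r_u · r_u = 16,
  F = r_u · r_v = 0,
  G = r_v · r_v = 1.
Evaluating at (u, v) = (-pi/6, 3/2): E = 16, F = 0, G = 1.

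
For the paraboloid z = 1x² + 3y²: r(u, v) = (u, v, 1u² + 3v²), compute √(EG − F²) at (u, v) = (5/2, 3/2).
√(EG − F²)|_{(5/2, 3/2)} = sqrt(107)

E = 4*u^2 + 1, F = 12*u*v, G = 36*v^2 + 1; EG − F² = 4*u^2 + 36*v^2 + 1; √(EG − F²) = sqrt(4*u^2 + 36*v^2 + 1). At the given point: sqrt(107).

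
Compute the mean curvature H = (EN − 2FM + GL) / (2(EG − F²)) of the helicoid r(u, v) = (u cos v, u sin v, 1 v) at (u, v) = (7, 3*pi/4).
H = 0

With E = 1, F = 0, G = u^2 + 1, L = 0, M = -1/sqrt(u^2 + 1), N = 0, assemble
  H = (EN − 2FM + GL) / (2(EG − F²)) = 0.
At (u, v) = (7, 3*pi/4): H = 0.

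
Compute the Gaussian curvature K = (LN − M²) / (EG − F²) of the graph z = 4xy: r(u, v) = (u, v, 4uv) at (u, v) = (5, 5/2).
K = -16/251001

Coefficients of the first fundamental form: E = 16*v^2 + 1, F = 16*u*v, G = 16*u^2 + 1.
Coefficients of the second fundamental form: L = 0, M = 4/sqrt(16*u^2 + 16*v^2 + 1), N = 0.
Assemble K = (LN − M²)/(EG − F²) = -16/(256*u^4 + 512*u^2*v^2 + 32*u^2 + 256*v^4 + 32*v^2 + 1). At (u, v) = (5, 5/2): K = -16/251001.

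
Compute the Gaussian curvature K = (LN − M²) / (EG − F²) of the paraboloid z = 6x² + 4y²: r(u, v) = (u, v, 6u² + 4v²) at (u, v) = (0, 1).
K = 96/4225

Coefficients of the first fundamental form: E = 144*u^2 + 1, F = 96*u*v, G = 64*v^2 + 1.
Coefficients of the second fundamental form: L = 12/sqrt(144*u^2 + 64*v^2 + 1), M = 0, N = 8/sqrt(144*u^2 + 64*v^2 + 1).
Assemble K = (LN − M²)/(EG − F²) = 96/(20736*u^4 + 18432*u^2*v^2 + 288*u^2 + 4096*v^4 + 128*v^2 + 1). At (u, v) = (0, 1): K = 96/4225.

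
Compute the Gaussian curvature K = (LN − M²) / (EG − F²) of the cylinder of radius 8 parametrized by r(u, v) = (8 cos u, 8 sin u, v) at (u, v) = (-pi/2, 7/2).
K = 0

Coefficients of the first fundamental form: E = 64, F = 0, G = 1.
Coefficients of the second fundamental form: L = -8, M = 0, N = 0.
Assemble K = (LN − M²)/(EG − F²) = 0. At (u, v) = (-pi/2, 7/2): K = 0.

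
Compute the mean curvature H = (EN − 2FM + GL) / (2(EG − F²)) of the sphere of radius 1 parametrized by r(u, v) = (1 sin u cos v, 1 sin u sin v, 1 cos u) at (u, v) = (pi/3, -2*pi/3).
H = -1

With E = 1, F = 0, G = sin(u)^2, L = -sin(u)/Abs(sin(u)), M = 0, N = -sin(u)^3/Abs(sin(u)), assemble
  H = (EN − 2FM + GL) / (2(EG − F²)) = -sin(u)/Abs(sin(u)).
At (u, v) = (pi/3, -2*pi/3): H = -1.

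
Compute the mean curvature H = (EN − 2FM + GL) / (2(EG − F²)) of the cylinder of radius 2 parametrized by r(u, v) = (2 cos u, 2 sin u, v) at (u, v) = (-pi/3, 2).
H = -1/4

With E = 4, F = 0, G = 1, L = -2, M = 0, N = 0, assemble
  H = (EN − 2FM + GL) / (2(EG − F²)) = -1/4.
At (u, v) = (-pi/3, 2): H = -1/4.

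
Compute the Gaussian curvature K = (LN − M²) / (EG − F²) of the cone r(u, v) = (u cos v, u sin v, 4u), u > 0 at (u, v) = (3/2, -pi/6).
K = 0

Coefficients of the first fundamental form: E = 17, F = 0, G = u^2.
Coefficients of the second fundamental form: L = 0, M = 0, N = 4*sqrt(17)*u^2/(17*Abs(u)).
Assemble K = (LN − M²)/(EG − F²) = 0. At (u, v) = (3/2, -pi/6): K = 0.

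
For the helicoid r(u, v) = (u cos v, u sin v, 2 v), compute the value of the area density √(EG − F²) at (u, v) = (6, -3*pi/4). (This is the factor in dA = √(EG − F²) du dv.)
√(EG − F²)|_{(6, -3*pi/4)} = 2*sqrt(10)

E = 1, F = 0, G = u^2 + 4, so EG − F² = u^2 + 4. Taking the positive square root: √(EG − F²) = sqrt(u^2 + 4). At (u, v) = (6, -3*pi/4): 2*sqrt(10).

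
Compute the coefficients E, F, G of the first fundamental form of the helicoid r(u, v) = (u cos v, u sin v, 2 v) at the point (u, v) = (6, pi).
E = 1;  F = 0;  G = 40

Partials: r_u = (cos(v), sin(v), 0), r_v = (-u*sin(v), u*cos(v), 2). As functions of (u, v):
  E = r_u · r_u = 1,
  F = r_u · r_v = 0,
  G = r_v · r_v = u^2 + 4.
Evaluating at (u, v) = (6, pi): E = 1, F = 0, G = 40.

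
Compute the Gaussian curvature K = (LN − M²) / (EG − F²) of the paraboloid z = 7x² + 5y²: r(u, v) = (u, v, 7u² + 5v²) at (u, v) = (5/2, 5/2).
K = 140/3426201

Coefficients of the first fundamental form: E = 196*u^2 + 1, F = 140*u*v, G = 100*v^2 + 1.
Coefficients of the second fundamental form: L = 14/sqrt(196*u^2 + 100*v^2 + 1), M = 0, N = 10/sqrt(196*u^2 + 100*v^2 + 1).
Assemble K = (LN − M²)/(EG − F²) = 140/(38416*u^4 + 39200*u^2*v^2 + 392*u^2 + 10000*v^4 + 200*v^2 + 1). At (u, v) = (5/2, 5/2): K = 140/3426201.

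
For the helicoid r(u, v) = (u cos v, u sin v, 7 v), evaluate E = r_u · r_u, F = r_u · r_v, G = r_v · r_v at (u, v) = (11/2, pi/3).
E = 1;  F = 0;  G = 317/4

Partials: r_u = (cos(v), sin(v), 0), r_v = (-u*sin(v), u*cos(v), 7). As functions of (u, v):
  E = r_u · r_u = 1,
  F = r_u · r_v = 0,
  G = r_v · r_v = u^2 + 49.
Evaluating at (u, v) = (11/2, pi/3): E = 1, F = 0, G = 317/4.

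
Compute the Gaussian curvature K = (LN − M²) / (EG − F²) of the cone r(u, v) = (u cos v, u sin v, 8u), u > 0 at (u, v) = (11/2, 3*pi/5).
K = 0

Coefficients of the first fundamental form: E = 65, F = 0, G = u^2.
Coefficients of the second fundamental form: L = 0, M = 0, N = 8*sqrt(65)*u^2/(65*Abs(u)).
Assemble K = (LN − M²)/(EG − F²) = 0. At (u, v) = (11/2, 3*pi/5): K = 0.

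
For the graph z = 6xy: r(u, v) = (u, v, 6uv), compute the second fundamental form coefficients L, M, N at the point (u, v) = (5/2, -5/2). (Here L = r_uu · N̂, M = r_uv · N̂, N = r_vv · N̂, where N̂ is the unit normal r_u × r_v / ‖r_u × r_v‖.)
L = 0;  M = 6*sqrt(451)/451;  N = 0

Compute the unit normal N̂(u, v) = (-6*v/sqrt(36*u^2 + 36*v^2 + 1), -6*u/sqrt(36*u^2 + 36*v^2 + 1), 1/sqrt(36*u^2 + 36*v^2 + 1)), and the second partials r_uu, r_uv, r_vv. Take dot products:
  L(u, v) = r_uu · N̂ = 0,
  M(u, v) = r_uv · N̂ = 6/sqrt(36*u^2 + 36*v^2 + 1),
  N(u, v) = r_vv · N̂ = 0.
Evaluating at (u, v) = (5/2, -5/2):
  L = 0, M = 6*sqrt(451)/451, N = 0.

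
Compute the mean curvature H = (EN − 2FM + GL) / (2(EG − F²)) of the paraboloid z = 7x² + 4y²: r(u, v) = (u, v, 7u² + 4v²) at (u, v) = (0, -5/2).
H = 2811*sqrt(401)/160801

With E = 196*u^2 + 1, F = 112*u*v, G = 64*v^2 + 1, L = 14/sqrt(196*u^2 + 64*v^2 + 1), M = 0, N = 8/sqrt(196*u^2 + 64*v^2 + 1), assemble
  H = (EN − 2FM + GL) / (2(EG − F²)) = (784*u^2 + 448*v^2 + 11)/(196*u^2 + 64*v^2 + 1)^(3/2).
At (u, v) = (0, -5/2): H = 2811*sqrt(401)/160801.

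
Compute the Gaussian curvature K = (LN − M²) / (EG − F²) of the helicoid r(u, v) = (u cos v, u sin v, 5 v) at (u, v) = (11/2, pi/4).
K = -400/48841

Coefficients of the first fundamental form: E = 1, F = 0, G = u^2 + 25.
Coefficients of the second fundamental form: L = 0, M = -5/sqrt(u^2 + 25), N = 0.
Assemble K = (LN − M²)/(EG − F²) = -25/(u^2 + 25)^2. At (u, v) = (11/2, pi/4): K = -400/48841.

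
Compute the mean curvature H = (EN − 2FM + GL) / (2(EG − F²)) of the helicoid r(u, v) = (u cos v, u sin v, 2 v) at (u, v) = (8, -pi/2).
H = 0

With E = 1, F = 0, G = u^2 + 4, L = 0, M = -2/sqrt(u^2 + 4), N = 0, assemble
  H = (EN − 2FM + GL) / (2(EG − F²)) = 0.
At (u, v) = (8, -pi/2): H = 0.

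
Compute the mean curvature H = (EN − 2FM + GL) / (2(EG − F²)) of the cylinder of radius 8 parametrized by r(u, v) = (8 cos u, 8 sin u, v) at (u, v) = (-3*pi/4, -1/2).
H = -1/16

With E = 64, F = 0, G = 1, L = -8, M = 0, N = 0, assemble
  H = (EN − 2FM + GL) / (2(EG − F²)) = -1/16.
At (u, v) = (-3*pi/4, -1/2): H = -1/16.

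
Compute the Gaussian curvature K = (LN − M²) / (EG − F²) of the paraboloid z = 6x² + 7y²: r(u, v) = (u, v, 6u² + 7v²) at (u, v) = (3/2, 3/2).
K = 42/146689

Coefficients of the first fundamental form: E = 144*u^2 + 1, F = 168*u*v, G = 196*v^2 + 1.
Coefficients of the second fundamental form: L = 12/sqrt(144*u^2 + 196*v^2 + 1), M = 0, N = 14/sqrt(144*u^2 + 196*v^2 + 1).
Assemble K = (LN − M²)/(EG − F²) = 168/(20736*u^4 + 56448*u^2*v^2 + 288*u^2 + 38416*v^4 + 392*v^2 + 1). At (u, v) = (3/2, 3/2): K = 42/146689.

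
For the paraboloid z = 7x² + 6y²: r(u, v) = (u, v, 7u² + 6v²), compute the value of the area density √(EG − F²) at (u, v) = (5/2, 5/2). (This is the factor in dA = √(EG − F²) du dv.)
√(EG − F²)|_{(5/2, 5/2)} = sqrt(2126)

E = 196*u^2 + 1, F = 168*u*v, G = 144*v^2 + 1, so EG − F² = 196*u^2 + 144*v^2 + 1. Taking the positive square root: √(EG − F²) = sqrt(196*u^2 + 144*v^2 + 1). At (u, v) = (5/2, 5/2): sqrt(2126).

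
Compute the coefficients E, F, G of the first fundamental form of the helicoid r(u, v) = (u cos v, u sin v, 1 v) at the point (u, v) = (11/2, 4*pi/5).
E = 1;  F = 0;  G = 125/4

Partials: r_u = (cos(v), sin(v), 0), r_v = (-u*sin(v), u*cos(v), 1). As functions of (u, v):
  E = r_u · r_u = 1,
  F = r_u · r_v = 0,
  G = r_v · r_v = u^2 + 1.
Evaluating at (u, v) = (11/2, 4*pi/5): E = 1, F = 0, G = 125/4.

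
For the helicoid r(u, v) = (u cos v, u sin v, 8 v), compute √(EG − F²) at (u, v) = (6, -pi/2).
√(EG − F²)|_{(6, -pi/2)} = 10

E = 1, F = 0, G = u^2 + 64; EG − F² = u^2 + 64; √(EG − F²) = sqrt(u^2 + 64). At the given point: 10.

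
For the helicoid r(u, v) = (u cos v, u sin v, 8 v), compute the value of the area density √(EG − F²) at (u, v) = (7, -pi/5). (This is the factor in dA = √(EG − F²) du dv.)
√(EG − F²)|_{(7, -pi/5)} = sqrt(113)

E = 1, F = 0, G = u^2 + 64, so EG − F² = u^2 + 64. Taking the positive square root: √(EG − F²) = sqrt(u^2 + 64). At (u, v) = (7, -pi/5): sqrt(113).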